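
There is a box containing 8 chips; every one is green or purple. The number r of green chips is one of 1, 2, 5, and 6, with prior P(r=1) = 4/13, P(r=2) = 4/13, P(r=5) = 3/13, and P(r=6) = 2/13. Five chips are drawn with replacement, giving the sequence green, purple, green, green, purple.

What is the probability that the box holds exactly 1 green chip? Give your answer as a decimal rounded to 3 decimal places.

Under each hypothesis, the probability of the observed sequence is: P(data | r = 1) = (1/8)(7/8)(1/8)(1/8)(7/8) = 0.0014954; P(data | r = 2) = (2/8)(6/8)(2/8)(2/8)(6/8) = 0.0087891; P(data | r = 5) = (5/8)(3/8)(5/8)(5/8)(3/8) = 0.034332; P(data | r = 6) = (6/8)(2/8)(6/8)(6/8)(2/8) = 0.026367.
The prior-weighted likelihoods are 4/13 · 0.0014954 = 0.00046011, 4/13 · 0.0087891 = 0.0027043, 3/13 · 0.034332 = 0.0079228, 2/13 · 0.026367 = 0.0040565; summing to 0.015144.
So P(r = 1 | data) = (0.00046011) / (0.015144) = 0.030383.

0.030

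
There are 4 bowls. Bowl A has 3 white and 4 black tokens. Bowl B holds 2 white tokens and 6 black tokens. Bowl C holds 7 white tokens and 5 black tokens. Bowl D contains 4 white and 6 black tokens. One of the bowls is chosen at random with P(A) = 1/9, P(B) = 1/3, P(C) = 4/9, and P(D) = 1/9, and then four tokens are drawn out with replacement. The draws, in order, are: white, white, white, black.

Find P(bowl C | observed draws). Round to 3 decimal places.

0.736

Under each hypothesis, the probability of the observed sequence is: P(data | bowl A) = (3/7)(3/7)(3/7)(4/7) = 0.044981; P(data | bowl B) = (2/8)(2/8)(2/8)(6/8) = 0.011719; P(data | bowl C) = (7/12)(7/12)(7/12)(5/12) = 0.082706; P(data | bowl D) = (4/10)(4/10)(4/10)(6/10) = 0.0384.
Multiplying each by its prior: 1/9 · 0.044981 = 0.0049979, 1/3 · 0.011719 = 0.0039062, 4/9 · 0.082706 = 0.036758, 1/9 · 0.0384 = 0.0042667; summing to 0.049929.
Hence P(bowl C | data) = (0.036758) / (0.049929) = 0.73621.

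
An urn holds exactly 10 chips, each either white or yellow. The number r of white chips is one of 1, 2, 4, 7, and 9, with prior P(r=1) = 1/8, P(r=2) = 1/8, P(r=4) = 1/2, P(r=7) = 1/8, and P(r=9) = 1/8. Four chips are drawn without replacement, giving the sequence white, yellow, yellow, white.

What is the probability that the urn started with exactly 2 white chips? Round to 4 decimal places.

Compute the likelihood of the observed sequence for each case: P(data | r = 1) = (1/10)(9/9)(8/8)(0/7) = 0; P(data | r = 2) = (2/10)(8/9)(7/8)(1/7) = 0.022222; P(data | r = 4) = (4/10)(6/9)(5/8)(3/7) = 0.071429; P(data | r = 7) = (7/10)(3/9)(2/8)(6/7) = 0.05; P(data | r = 9) = (9/10)(1/9)(0/8) = 0.
The prior-weighted likelihoods are 1/8 · 0 = 0, 1/8 · 0.022222 = 0.0027778, 1/2 · 0.071429 = 0.035714, 1/8 · 0.05 = 0.00625, 1/8 · 0 = 0; with total 0.044742.
By Bayes' rule, P(r = 2 | data) = (0.0027778) / (0.044742) = 0.062084.

0.0621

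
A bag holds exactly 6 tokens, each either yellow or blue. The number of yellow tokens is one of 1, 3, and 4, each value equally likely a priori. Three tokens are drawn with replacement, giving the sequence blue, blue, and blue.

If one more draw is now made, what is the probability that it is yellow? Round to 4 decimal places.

0.2479

The likelihood of the observed sequence under each hypothesis: P(data | r = 1) = (5/6)(5/6)(5/6) = 125/216; P(data | r = 3) = (3/6)(3/6)(3/6) = 1/8; P(data | r = 4) = (2/6)(2/6)(2/6) = 1/27.
Multiplying each by its prior: 1/3 · 125/216 = 125/648, 1/3 · 1/8 = 1/24, 1/3 · 1/27 = 1/81; with total 20/81.
Dividing through by the total gives posterior P(r = 1 | data) = 25/32, P(r = 3 | data) = 27/160, P(r = 4 | data) = 1/20.
So P(yellow next | data) = Σ P(yellow next | H) P(H | data) = (1/6)(25/32) + (1/2)(27/160) + (2/3)(1/20) = 119/480.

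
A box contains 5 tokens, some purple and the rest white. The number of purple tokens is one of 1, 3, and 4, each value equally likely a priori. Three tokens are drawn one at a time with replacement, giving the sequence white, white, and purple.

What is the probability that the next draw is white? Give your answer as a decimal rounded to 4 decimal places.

The likelihood of the observed sequence under each hypothesis: P(data | r = 1) = (4/5)(4/5)(1/5) = 16/125; P(data | r = 3) = (2/5)(2/5)(3/5) = 12/125; P(data | r = 4) = (1/5)(1/5)(4/5) = 4/125.
The prior-weighted likelihoods are 1/3 · 16/125 = 16/375, 1/3 · 12/125 = 4/125, 1/3 · 4/125 = 4/375; summing to 32/375.
The posterior is then P(r = 1 | data) = 1/2, P(r = 3 | data) = 3/8, P(r = 4 | data) = 1/8.
So P(white next | data) = Σ P(white next | H) P(H | data) = (4/5)(1/2) + (2/5)(3/8) + (1/5)(1/8) = 23/40.

0.5750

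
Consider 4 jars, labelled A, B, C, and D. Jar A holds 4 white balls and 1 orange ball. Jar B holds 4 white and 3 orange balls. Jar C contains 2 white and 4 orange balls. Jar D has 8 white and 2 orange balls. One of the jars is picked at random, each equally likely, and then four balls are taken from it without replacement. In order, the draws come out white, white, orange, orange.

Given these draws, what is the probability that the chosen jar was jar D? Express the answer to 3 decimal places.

0.127

Under each hypothesis, the probability of the observed sequence is: P(data | jar A) = (4/5)(3/4)(1/3)(0/2) = 0; P(data | jar B) = (4/7)(3/6)(3/5)(2/4) = 3/35; P(data | jar C) = (2/6)(1/5)(4/4)(3/3) = 1/15; P(data | jar D) = (8/10)(7/9)(2/8)(1/7) = 1/45.
The prior-weighted likelihoods are 1/4 · 0 = 0, 1/4 · 3/35 = 3/140, 1/4 · 1/15 = 1/60, 1/4 · 1/45 = 1/180; these sum to 11/252.
Therefore the posterior P(jar D | data) = (1/180) / (11/252) = 7/55.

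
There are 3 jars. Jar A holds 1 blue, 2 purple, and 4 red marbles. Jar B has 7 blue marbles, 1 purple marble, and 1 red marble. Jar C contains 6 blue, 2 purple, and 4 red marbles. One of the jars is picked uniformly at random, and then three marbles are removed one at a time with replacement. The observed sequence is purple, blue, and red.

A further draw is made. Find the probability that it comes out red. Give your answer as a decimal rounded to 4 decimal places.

0.3897

Compute the likelihood of the observed sequence for each case: P(data | jar A) = (2/7)(1/7)(4/7) = 0.023324; P(data | jar B) = (1/9)(7/9)(1/9) = 0.0096022; P(data | jar C) = (2/12)(6/12)(4/12) = 0.027778.
Weighting by the prior gives 1/3 · 0.023324 = 0.0077745, 1/3 · 0.0096022 = 0.0032007, 1/3 · 0.027778 = 0.0092593; summing to 0.020235.
Dividing through by the total gives posterior P(jar A | data) = 0.38422, P(jar B | data) = 0.15818, P(jar C | data) = 0.4576.
The predictive probability is P(red next | data) = (4/7)(0.38422) + (1/9)(0.15818) + (1/3)(0.4576) = 0.38966.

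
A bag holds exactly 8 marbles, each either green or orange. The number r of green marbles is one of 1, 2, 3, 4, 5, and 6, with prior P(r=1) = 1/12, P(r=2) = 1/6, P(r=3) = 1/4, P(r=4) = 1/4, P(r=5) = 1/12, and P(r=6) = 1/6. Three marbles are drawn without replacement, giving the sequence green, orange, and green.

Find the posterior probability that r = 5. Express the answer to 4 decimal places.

0.1370

Compute the likelihood of the observed sequence for each case: P(data | r = 1) = (1/8)(7/7)(0/6) = 0; P(data | r = 2) = (2/8)(6/7)(1/6) = 1/28; P(data | r = 3) = (3/8)(5/7)(2/6) = 5/56; P(data | r = 4) = (4/8)(4/7)(3/6) = 1/7; P(data | r = 5) = (5/8)(3/7)(4/6) = 5/28; P(data | r = 6) = (6/8)(2/7)(5/6) = 5/28.
Weighting by the prior gives 1/12 · 0 = 0, 1/6 · 1/28 = 1/168, 1/4 · 5/56 = 5/224, 1/4 · 1/7 = 1/28, 1/12 · 5/28 = 5/336, 1/6 · 5/28 = 5/168; these sum to 73/672.
Therefore the posterior P(r = 5 | data) = (5/336) / (73/672) = 10/73.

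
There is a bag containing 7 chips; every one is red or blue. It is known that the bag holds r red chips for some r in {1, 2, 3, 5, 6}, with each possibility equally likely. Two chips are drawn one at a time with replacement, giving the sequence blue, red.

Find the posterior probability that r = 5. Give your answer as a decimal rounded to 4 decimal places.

Under each hypothesis, the probability of the observed sequence is: P(data | r = 1) = (6/7)(1/7) = 6/49; P(data | r = 2) = (5/7)(2/7) = 10/49; P(data | r = 3) = (4/7)(3/7) = 12/49; P(data | r = 5) = (2/7)(5/7) = 10/49; P(data | r = 6) = (1/7)(6/7) = 6/49.
The prior-weighted likelihoods are 1/5 · 6/49 = 6/245, 1/5 · 10/49 = 2/49, 1/5 · 12/49 = 12/245, 1/5 · 10/49 = 2/49, 1/5 · 6/49 = 6/245; with total 44/245.
Hence P(r = 5 | data) = (2/49) / (44/245) = 5/22.

0.2273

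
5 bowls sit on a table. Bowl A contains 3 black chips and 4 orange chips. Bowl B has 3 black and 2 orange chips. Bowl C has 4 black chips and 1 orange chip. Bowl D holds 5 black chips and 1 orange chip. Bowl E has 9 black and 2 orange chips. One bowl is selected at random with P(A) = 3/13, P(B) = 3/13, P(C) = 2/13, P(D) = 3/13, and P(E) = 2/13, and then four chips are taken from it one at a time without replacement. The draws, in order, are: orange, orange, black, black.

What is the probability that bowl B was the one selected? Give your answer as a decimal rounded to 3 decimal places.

0.505

Compute the likelihood of the observed sequence for each case: P(data | bowl A) = (4/7)(3/6)(3/5)(2/4) = 0.085714; P(data | bowl B) = (2/5)(1/4)(3/3)(2/2) = 0.1; P(data | bowl C) = (1/5)(0/4) = 0; P(data | bowl D) = (1/6)(0/5) = 0; P(data | bowl E) = (2/11)(1/10)(9/9)(8/8) = 0.018182.
Weighting by the prior gives 3/13 · 0.085714 = 0.01978, 3/13 · 0.1 = 0.023077, 2/13 · 0 = 0, 3/13 · 0 = 0, 2/13 · 0.018182 = 0.0027972; these sum to 0.045654.
By Bayes' rule, P(bowl B | data) = (0.023077) / (0.045654) = 0.50547.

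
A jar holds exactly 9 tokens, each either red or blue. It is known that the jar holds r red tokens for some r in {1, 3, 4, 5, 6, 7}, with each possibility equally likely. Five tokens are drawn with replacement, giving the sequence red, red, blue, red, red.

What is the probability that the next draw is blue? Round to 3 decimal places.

Compute the likelihood of the observed sequence for each case: P(data | r = 1) = (1/9)(1/9)(8/9)(1/9)(1/9) = 0.00013548; P(data | r = 3) = (3/9)(3/9)(6/9)(3/9)(3/9) = 0.0082305; P(data | r = 4) = (4/9)(4/9)(5/9)(4/9)(4/9) = 0.021677; P(data | r = 5) = (5/9)(5/9)(4/9)(5/9)(5/9) = 0.042338; P(data | r = 6) = (6/9)(6/9)(3/9)(6/9)(6/9) = 0.065844; P(data | r = 7) = (7/9)(7/9)(2/9)(7/9)(7/9) = 0.081322.
The prior-weighted likelihoods are 1/6 · 0.00013548 = 2.258e-05, 1/6 · 0.0082305 = 0.0013717, 1/6 · 0.021677 = 0.0036128, 1/6 · 0.042338 = 0.0070563, 1/6 · 0.065844 = 0.010974, 1/6 · 0.081322 = 0.013554; with total 0.036591.
Normalising, the posterior is P(r = 1 | data) = 0.00061709, P(r = 3 | data) = 0.037488, P(r = 4 | data) = 0.098735, P(r = 5 | data) = 0.19284, P(r = 6 | data) = 0.29991, P(r = 7 | data) = 0.37041.
The predictive probability is P(blue next | data) = (8/9)(0.00061709) + (2/3)(0.037488) + (5/9)(0.098735) + (4/9)(0.19284) + (1/3)(0.29991) + (2/9)(0.37041) = 0.34838.

0.348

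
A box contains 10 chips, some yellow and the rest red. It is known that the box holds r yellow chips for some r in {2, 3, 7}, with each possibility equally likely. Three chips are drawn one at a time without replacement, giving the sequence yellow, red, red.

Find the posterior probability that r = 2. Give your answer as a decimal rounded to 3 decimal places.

0.400

The likelihood of the observed sequence under each hypothesis: P(data | r = 2) = (2/10)(8/9)(7/8) = 7/45; P(data | r = 3) = (3/10)(7/9)(6/8) = 7/40; P(data | r = 7) = (7/10)(3/9)(2/8) = 7/120.
The prior-weighted likelihoods are 1/3 · 7/45 = 7/135, 1/3 · 7/40 = 7/120, 1/3 · 7/120 = 7/360; summing to 7/54.
Hence P(r = 2 | data) = (7/135) / (7/54) = 2/5.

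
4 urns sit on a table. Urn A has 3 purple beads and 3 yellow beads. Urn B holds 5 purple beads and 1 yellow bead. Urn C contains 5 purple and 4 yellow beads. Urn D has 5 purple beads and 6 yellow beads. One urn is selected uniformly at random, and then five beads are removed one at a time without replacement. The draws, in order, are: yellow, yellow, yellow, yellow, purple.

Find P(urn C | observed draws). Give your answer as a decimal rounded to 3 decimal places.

0.196

For each hypothesis, P(data | H) works out to: P(data | urn A) = (3/6)(2/5)(1/4)(0/3) = 0; P(data | urn B) = (1/6)(0/5) = 0; P(data | urn C) = (4/9)(3/8)(2/7)(1/6)(5/5) = 1/126; P(data | urn D) = (6/11)(5/10)(4/9)(3/8)(5/7) = 5/154.
The prior-weighted likelihoods are 1/4 · 0 = 0, 1/4 · 0 = 0, 1/4 · 1/126 = 1/504, 1/4 · 5/154 = 5/616; summing to 1/99.
Therefore the posterior P(urn C | data) = (1/504) / (1/99) = 11/56.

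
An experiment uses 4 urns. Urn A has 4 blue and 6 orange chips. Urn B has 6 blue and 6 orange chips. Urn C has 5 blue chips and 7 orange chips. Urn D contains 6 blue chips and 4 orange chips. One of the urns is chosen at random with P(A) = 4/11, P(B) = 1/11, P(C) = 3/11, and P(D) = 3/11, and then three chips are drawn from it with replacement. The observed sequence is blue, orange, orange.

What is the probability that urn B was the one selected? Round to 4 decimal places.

0.0884

Compute the likelihood of the observed sequence for each case: P(data | urn A) = (4/10)(6/10)(6/10) = 0.144; P(data | urn B) = (6/12)(6/12)(6/12) = 0.125; P(data | urn C) = (5/12)(7/12)(7/12) = 0.14178; P(data | urn D) = (6/10)(4/10)(4/10) = 0.096.
The prior-weighted likelihoods are 4/11 · 0.144 = 0.052364, 1/11 · 0.125 = 0.011364, 3/11 · 0.14178 = 0.038668, 3/11 · 0.096 = 0.026182; these sum to 0.12858.
So P(urn B | data) = (0.011364) / (0.12858) = 0.08838.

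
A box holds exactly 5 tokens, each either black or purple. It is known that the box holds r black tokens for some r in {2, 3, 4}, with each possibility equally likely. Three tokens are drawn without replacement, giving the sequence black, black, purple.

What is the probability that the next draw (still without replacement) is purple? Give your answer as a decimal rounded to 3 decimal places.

For each hypothesis, P(data | H) works out to: P(data | r = 2) = (2/5)(1/4)(3/3) = 1/10; P(data | r = 3) = (3/5)(2/4)(2/3) = 1/5; P(data | r = 4) = (4/5)(3/4)(1/3) = 1/5.
Multiplying each by its prior: 1/3 · 1/10 = 1/30, 1/3 · 1/5 = 1/15, 1/3 · 1/5 = 1/15; these sum to 1/6.
The posterior is then P(r = 2 | data) = 1/5, P(r = 3 | data) = 2/5, P(r = 4 | data) = 2/5.
So P(purple next | data) = Σ P(purple next | H) P(H | data) = (1)(1/5) + (1/2)(2/5) + (0)(2/5) = 2/5.

0.400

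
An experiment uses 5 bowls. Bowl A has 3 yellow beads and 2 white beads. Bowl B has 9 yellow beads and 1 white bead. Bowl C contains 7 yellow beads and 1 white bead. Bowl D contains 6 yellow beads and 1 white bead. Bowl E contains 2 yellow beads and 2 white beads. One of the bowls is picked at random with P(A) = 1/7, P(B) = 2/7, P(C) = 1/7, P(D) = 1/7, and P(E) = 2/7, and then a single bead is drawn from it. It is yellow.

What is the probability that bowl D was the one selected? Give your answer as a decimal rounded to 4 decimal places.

For each hypothesis, P(data | H) works out to: P(data | bowl A) = (3/5) = 0.6; P(data | bowl B) = (9/10) = 0.9; P(data | bowl C) = (7/8) = 0.875; P(data | bowl D) = (6/7) = 0.85714; P(data | bowl E) = (2/4) = 0.5.
Multiplying each by its prior: 1/7 · 0.6 = 0.085714, 2/7 · 0.9 = 0.25714, 1/7 · 0.875 = 0.125, 1/7 · 0.85714 = 0.12245, 2/7 · 0.5 = 0.14286; summing to 0.73316.
By Bayes' rule, P(bowl D | data) = (0.12245) / (0.73316) = 0.16701.

0.1670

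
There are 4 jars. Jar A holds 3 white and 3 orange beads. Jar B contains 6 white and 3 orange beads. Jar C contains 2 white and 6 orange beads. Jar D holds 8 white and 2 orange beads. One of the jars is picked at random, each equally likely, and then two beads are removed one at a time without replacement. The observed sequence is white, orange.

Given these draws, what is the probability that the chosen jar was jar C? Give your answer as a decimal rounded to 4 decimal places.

0.2275

Compute the likelihood of the observed sequence for each case: P(data | jar A) = (3/6)(3/5) = 0.3; P(data | jar B) = (6/9)(3/8) = 0.25; P(data | jar C) = (2/8)(6/7) = 0.21429; P(data | jar D) = (8/10)(2/9) = 0.17778.
The prior-weighted likelihoods are 1/4 · 0.3 = 0.075, 1/4 · 0.25 = 0.0625, 1/4 · 0.21429 = 0.053571, 1/4 · 0.17778 = 0.044444; summing to 0.23552.
So P(jar C | data) = (0.053571) / (0.23552) = 0.22746.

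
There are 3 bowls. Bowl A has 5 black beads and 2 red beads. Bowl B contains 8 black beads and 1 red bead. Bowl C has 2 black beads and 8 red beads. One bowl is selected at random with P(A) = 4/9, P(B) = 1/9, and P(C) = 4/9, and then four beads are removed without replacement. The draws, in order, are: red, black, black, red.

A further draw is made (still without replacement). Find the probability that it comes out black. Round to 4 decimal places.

0.6818

The likelihood of the observed sequence under each hypothesis: P(data | bowl A) = (2/7)(5/6)(4/5)(1/4) = 0.047619; P(data | bowl B) = (1/9)(8/8)(7/7)(0/6) = 0; P(data | bowl C) = (8/10)(2/9)(1/8)(7/7) = 0.022222.
The prior-weighted likelihoods are 4/9 · 0.047619 = 0.021164, 1/9 · 0 = 0, 4/9 · 0.022222 = 0.0098765; summing to 0.031041.
Dividing through by the total gives posterior P(bowl A | data) = 0.68182, P(bowl B | data) = 0, P(bowl C | data) = 0.31818.
So P(black next | data) = Σ P(black next | H) P(H | data) = (1)(0.68182) + (0)(0.31818) = 0.68182.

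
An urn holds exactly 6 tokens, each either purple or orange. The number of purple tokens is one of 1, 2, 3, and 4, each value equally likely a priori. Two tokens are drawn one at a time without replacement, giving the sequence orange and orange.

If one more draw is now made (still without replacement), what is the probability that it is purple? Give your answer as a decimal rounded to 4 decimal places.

Compute the likelihood of the observed sequence for each case: P(data | r = 1) = (5/6)(4/5) = 2/3; P(data | r = 2) = (4/6)(3/5) = 2/5; P(data | r = 3) = (3/6)(2/5) = 1/5; P(data | r = 4) = (2/6)(1/5) = 1/15.
Weighting by the prior gives 1/4 · 2/3 = 1/6, 1/4 · 2/5 = 1/10, 1/4 · 1/5 = 1/20, 1/4 · 1/15 = 1/60; with total 1/3.
Dividing through by the total gives posterior P(r = 1 | data) = 1/2, P(r = 2 | data) = 3/10, P(r = 3 | data) = 3/20, P(r = 4 | data) = 1/20.
The predictive probability is P(purple next | data) = (1/4)(1/2) + (1/2)(3/10) + (3/4)(3/20) + (1)(1/20) = 7/16.

0.4375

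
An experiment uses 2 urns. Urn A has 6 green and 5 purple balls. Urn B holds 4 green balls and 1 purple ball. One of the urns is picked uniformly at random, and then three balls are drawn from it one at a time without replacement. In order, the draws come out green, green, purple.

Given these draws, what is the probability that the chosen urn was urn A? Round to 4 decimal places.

0.4310

The likelihood of the observed sequence under each hypothesis: P(data | urn A) = (6/11)(5/10)(5/9) = 5/33; P(data | urn B) = (4/5)(3/4)(1/3) = 1/5.
Multiplying each by its prior: 1/2 · 5/33 = 5/66, 1/2 · 1/5 = 1/10; these sum to 29/165.
Therefore the posterior P(urn A | data) = (5/66) / (29/165) = 25/58.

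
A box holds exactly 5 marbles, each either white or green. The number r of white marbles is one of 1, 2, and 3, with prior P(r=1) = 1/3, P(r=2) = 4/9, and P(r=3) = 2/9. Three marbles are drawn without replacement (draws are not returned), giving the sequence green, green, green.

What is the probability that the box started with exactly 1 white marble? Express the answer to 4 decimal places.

Compute the likelihood of the observed sequence for each case: P(data | r = 1) = (4/5)(3/4)(2/3) = 2/5; P(data | r = 2) = (3/5)(2/4)(1/3) = 1/10; P(data | r = 3) = (2/5)(1/4)(0/3) = 0.
The prior-weighted likelihoods are 1/3 · 2/5 = 2/15, 4/9 · 1/10 = 2/45, 2/9 · 0 = 0; summing to 8/45.
Hence P(r = 1 | data) = (2/15) / (8/45) = 3/4.

0.7500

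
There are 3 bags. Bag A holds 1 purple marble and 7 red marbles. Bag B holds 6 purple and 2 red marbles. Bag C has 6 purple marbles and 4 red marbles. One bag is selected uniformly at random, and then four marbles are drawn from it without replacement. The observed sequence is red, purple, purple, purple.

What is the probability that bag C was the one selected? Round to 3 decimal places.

Under each hypothesis, the probability of the observed sequence is: P(data | bag A) = (7/8)(1/7)(0/6) = 0; P(data | bag B) = (2/8)(6/7)(5/6)(4/5) = 1/7; P(data | bag C) = (4/10)(6/9)(5/8)(4/7) = 2/21.
Multiplying each by its prior: 1/3 · 0 = 0, 1/3 · 1/7 = 1/21, 1/3 · 2/21 = 2/63; these sum to 5/63.
Hence P(bag C | data) = (2/63) / (5/63) = 2/5.

0.400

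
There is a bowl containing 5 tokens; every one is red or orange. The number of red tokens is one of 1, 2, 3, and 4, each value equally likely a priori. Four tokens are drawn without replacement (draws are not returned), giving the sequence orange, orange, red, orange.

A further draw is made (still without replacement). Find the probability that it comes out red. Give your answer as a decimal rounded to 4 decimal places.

0.3333

Compute the likelihood of the observed sequence for each case: P(data | r = 1) = (4/5)(3/4)(1/3)(2/2) = 1/5; P(data | r = 2) = (3/5)(2/4)(2/3)(1/2) = 1/10; P(data | r = 3) = (2/5)(1/4)(3/3)(0/2) = 0; P(data | r = 4) = (1/5)(0/4) = 0.
The prior-weighted likelihoods are 1/4 · 1/5 = 1/20, 1/4 · 1/10 = 1/40, 1/4 · 0 = 0, 1/4 · 0 = 0; with total 3/40.
The posterior is then P(r = 1 | data) = 2/3, P(r = 2 | data) = 1/3, P(r = 3 | data) = 0, P(r = 4 | data) = 0.
So P(red next | data) = Σ P(red next | H) P(H | data) = (0)(2/3) + (1)(1/3) = 1/3.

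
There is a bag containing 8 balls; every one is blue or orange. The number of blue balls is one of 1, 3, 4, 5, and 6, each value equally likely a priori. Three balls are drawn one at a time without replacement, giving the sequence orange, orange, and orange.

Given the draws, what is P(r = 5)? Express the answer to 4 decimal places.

For each hypothesis, P(data | H) works out to: P(data | r = 1) = (7/8)(6/7)(5/6) = 5/8; P(data | r = 3) = (5/8)(4/7)(3/6) = 5/28; P(data | r = 4) = (4/8)(3/7)(2/6) = 1/14; P(data | r = 5) = (3/8)(2/7)(1/6) = 1/56; P(data | r = 6) = (2/8)(1/7)(0/6) = 0.
The prior-weighted likelihoods are 1/5 · 5/8 = 1/8, 1/5 · 5/28 = 1/28, 1/5 · 1/14 = 1/70, 1/5 · 1/56 = 1/280, 1/5 · 0 = 0; with total 5/28.
So P(r = 5 | data) = (1/280) / (5/28) = 1/50.

0.0200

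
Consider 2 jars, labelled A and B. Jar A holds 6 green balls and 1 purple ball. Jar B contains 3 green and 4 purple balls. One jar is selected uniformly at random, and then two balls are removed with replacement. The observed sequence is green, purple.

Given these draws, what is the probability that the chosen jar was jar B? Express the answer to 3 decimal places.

0.667

For each hypothesis, P(data | H) works out to: P(data | jar A) = (6/7)(1/7) = 6/49; P(data | jar B) = (3/7)(4/7) = 12/49.
Multiplying each by its prior: 1/2 · 6/49 = 3/49, 1/2 · 12/49 = 6/49; with total 9/49.
Hence P(jar B | data) = (6/49) / (9/49) = 2/3.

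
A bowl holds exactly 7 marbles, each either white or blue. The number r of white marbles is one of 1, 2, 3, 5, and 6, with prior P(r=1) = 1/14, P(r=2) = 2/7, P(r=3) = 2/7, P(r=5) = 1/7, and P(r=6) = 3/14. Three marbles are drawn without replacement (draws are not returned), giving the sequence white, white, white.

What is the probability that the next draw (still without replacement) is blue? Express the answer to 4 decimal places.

0.3452

The likelihood of the observed sequence under each hypothesis: P(data | r = 1) = (1/7)(0/6) = 0; P(data | r = 2) = (2/7)(1/6)(0/5) = 0; P(data | r = 3) = (3/7)(2/6)(1/5) = 1/35; P(data | r = 5) = (5/7)(4/6)(3/5) = 2/7; P(data | r = 6) = (6/7)(5/6)(4/5) = 4/7.
The prior-weighted likelihoods are 1/14 · 0 = 0, 2/7 · 0 = 0, 2/7 · 1/35 = 2/245, 1/7 · 2/7 = 2/49, 3/14 · 4/7 = 6/49; with total 6/35.
The posterior is then P(r = 1 | data) = 0, P(r = 2 | data) = 0, P(r = 3 | data) = 1/21, P(r = 5 | data) = 5/21, P(r = 6 | data) = 5/7.
Averaging over the posterior, P(blue next | data) = (1)(1/21) + (1/2)(5/21) + (1/4)(5/7) = 29/84.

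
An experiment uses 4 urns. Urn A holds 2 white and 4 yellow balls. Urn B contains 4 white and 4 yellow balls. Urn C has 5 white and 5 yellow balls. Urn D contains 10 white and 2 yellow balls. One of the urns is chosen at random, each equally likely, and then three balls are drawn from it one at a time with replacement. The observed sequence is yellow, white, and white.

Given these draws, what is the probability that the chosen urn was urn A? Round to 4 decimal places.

0.1684

Compute the likelihood of the observed sequence for each case: P(data | urn A) = (4/6)(2/6)(2/6) = 2/27; P(data | urn B) = (4/8)(4/8)(4/8) = 1/8; P(data | urn C) = (5/10)(5/10)(5/10) = 1/8; P(data | urn D) = (2/12)(10/12)(10/12) = 25/216.
Multiplying each by its prior: 1/4 · 2/27 = 1/54, 1/4 · 1/8 = 1/32, 1/4 · 1/8 = 1/32, 1/4 · 25/216 = 25/864; with total 95/864.
Therefore the posterior P(urn A | data) = (1/54) / (95/864) = 16/95.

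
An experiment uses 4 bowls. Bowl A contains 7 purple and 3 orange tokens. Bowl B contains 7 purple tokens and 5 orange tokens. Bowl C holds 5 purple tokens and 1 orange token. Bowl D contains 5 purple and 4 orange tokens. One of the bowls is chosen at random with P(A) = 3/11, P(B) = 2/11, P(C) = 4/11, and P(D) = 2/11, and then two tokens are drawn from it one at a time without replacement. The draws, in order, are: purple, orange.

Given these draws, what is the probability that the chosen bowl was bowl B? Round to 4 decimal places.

0.2162

Compute the likelihood of the observed sequence for each case: P(data | bowl A) = (7/10)(3/9) = 0.23333; P(data | bowl B) = (7/12)(5/11) = 0.26515; P(data | bowl C) = (5/6)(1/5) = 0.16667; P(data | bowl D) = (5/9)(4/8) = 0.27778.
Multiplying each by its prior: 3/11 · 0.23333 = 0.063636, 2/11 · 0.26515 = 0.048209, 4/11 · 0.16667 = 0.060606, 2/11 · 0.27778 = 0.050505; these sum to 0.22296.
So P(bowl B | data) = (0.048209) / (0.22296) = 0.21623.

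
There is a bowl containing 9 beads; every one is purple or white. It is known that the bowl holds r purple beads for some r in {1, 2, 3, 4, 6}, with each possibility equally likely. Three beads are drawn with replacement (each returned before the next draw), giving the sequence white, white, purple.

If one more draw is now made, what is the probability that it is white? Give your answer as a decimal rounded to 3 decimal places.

0.657

Compute the likelihood of the observed sequence for each case: P(data | r = 1) = (8/9)(8/9)(1/9) = 0.087791; P(data | r = 2) = (7/9)(7/9)(2/9) = 0.13443; P(data | r = 3) = (6/9)(6/9)(3/9) = 0.14815; P(data | r = 4) = (5/9)(5/9)(4/9) = 0.13717; P(data | r = 6) = (3/9)(3/9)(6/9) = 0.074074.
Weighting by the prior gives 1/5 · 0.087791 = 0.017558, 1/5 · 0.13443 = 0.026886, 1/5 · 0.14815 = 0.02963, 1/5 · 0.13717 = 0.027435, 1/5 · 0.074074 = 0.014815; summing to 0.11632.
Dividing through by the total gives posterior P(r = 1 | data) = 0.15094, P(r = 2 | data) = 0.23113, P(r = 3 | data) = 0.25472, P(r = 4 | data) = 0.23585, P(r = 6 | data) = 0.12736.
So P(white next | data) = Σ P(white next | H) P(H | data) = (8/9)(0.15094) + (7/9)(0.23113) + (2/3)(0.25472) + (5/9)(0.23585) + (1/3)(0.12736) = 0.65723.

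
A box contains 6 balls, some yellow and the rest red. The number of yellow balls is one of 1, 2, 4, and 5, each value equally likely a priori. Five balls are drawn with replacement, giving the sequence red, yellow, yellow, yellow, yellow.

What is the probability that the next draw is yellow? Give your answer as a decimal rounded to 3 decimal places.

The likelihood of the observed sequence under each hypothesis: P(data | r = 1) = (5/6)(1/6)(1/6)(1/6)(1/6) = 0.000643; P(data | r = 2) = (4/6)(2/6)(2/6)(2/6)(2/6) = 0.0082305; P(data | r = 4) = (2/6)(4/6)(4/6)(4/6)(4/6) = 0.065844; P(data | r = 5) = (1/6)(5/6)(5/6)(5/6)(5/6) = 0.080376.
Weighting by the prior gives 1/4 · 0.000643 = 0.00016075, 1/4 · 0.0082305 = 0.0020576, 1/4 · 0.065844 = 0.016461, 1/4 · 0.080376 = 0.020094; with total 0.038773.
The posterior is then P(r = 1 | data) = 0.0041459, P(r = 2 | data) = 0.053068, P(r = 4 | data) = 0.42454, P(r = 5 | data) = 0.51824.
The predictive probability is P(yellow next | data) = (1/6)(0.0041459) + (1/3)(0.053068) + (2/3)(0.42454) + (5/6)(0.51824) = 0.73328.

0.733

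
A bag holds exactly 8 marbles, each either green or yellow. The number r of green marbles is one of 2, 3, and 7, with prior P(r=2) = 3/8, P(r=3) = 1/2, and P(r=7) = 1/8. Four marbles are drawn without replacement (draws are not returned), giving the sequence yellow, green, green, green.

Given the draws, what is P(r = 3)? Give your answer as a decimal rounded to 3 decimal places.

0.364

Compute the likelihood of the observed sequence for each case: P(data | r = 2) = (6/8)(2/7)(1/6)(0/5) = 0; P(data | r = 3) = (5/8)(3/7)(2/6)(1/5) = 1/56; P(data | r = 7) = (1/8)(7/7)(6/6)(5/5) = 1/8.
The prior-weighted likelihoods are 3/8 · 0 = 0, 1/2 · 1/56 = 1/112, 1/8 · 1/8 = 1/64; with total 11/448.
Therefore the posterior P(r = 3 | data) = (1/112) / (11/448) = 4/11.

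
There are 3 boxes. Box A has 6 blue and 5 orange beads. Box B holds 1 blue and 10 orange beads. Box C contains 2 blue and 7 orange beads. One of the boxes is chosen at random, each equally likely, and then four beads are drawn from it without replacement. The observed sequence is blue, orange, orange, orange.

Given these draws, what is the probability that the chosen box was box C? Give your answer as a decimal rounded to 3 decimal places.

0.505

For each hypothesis, P(data | H) works out to: P(data | box A) = (6/11)(5/10)(4/9)(3/8) = 0.045455; P(data | box B) = (1/11)(10/10)(9/9)(8/8) = 0.090909; P(data | box C) = (2/9)(7/8)(6/7)(5/6) = 0.13889.
Multiplying each by its prior: 1/3 · 0.045455 = 0.015152, 1/3 · 0.090909 = 0.030303, 1/3 · 0.13889 = 0.046296; summing to 0.091751.
Hence P(box C | data) = (0.046296) / (0.091751) = 0.50459.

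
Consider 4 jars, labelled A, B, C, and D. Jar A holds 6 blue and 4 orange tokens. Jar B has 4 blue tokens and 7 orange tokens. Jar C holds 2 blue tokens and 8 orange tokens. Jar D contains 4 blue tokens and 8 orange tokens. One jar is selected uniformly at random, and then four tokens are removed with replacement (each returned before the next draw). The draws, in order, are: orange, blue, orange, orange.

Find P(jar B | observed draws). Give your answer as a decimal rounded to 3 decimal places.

Compute the likelihood of the observed sequence for each case: P(data | jar A) = (4/10)(6/10)(4/10)(4/10) = 0.0384; P(data | jar B) = (7/11)(4/11)(7/11)(7/11) = 0.093709; P(data | jar C) = (8/10)(2/10)(8/10)(8/10) = 0.1024; P(data | jar D) = (8/12)(4/12)(8/12)(8/12) = 0.098765.
The prior-weighted likelihoods are 1/4 · 0.0384 = 0.0096, 1/4 · 0.093709 = 0.023427, 1/4 · 0.1024 = 0.0256, 1/4 · 0.098765 = 0.024691; these sum to 0.083319.
By Bayes' rule, P(jar B | data) = (0.023427) / (0.083319) = 0.28118.

0.281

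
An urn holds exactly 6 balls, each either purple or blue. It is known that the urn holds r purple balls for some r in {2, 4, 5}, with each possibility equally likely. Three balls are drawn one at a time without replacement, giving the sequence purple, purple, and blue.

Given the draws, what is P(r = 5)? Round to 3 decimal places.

0.385

For each hypothesis, P(data | H) works out to: P(data | r = 2) = (2/6)(1/5)(4/4) = 1/15; P(data | r = 4) = (4/6)(3/5)(2/4) = 1/5; P(data | r = 5) = (5/6)(4/5)(1/4) = 1/6.
Multiplying each by its prior: 1/3 · 1/15 = 1/45, 1/3 · 1/5 = 1/15, 1/3 · 1/6 = 1/18; these sum to 13/90.
So P(r = 5 | data) = (1/18) / (13/90) = 5/13.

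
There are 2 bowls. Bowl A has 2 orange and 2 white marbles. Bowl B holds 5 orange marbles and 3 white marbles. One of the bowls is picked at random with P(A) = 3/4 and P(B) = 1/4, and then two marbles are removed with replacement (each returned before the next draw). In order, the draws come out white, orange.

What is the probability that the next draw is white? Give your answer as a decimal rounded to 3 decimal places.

0.470

Under each hypothesis, the probability of the observed sequence is: P(data | bowl A) = (2/4)(2/4) = 1/4; P(data | bowl B) = (3/8)(5/8) = 15/64.
Multiplying each by its prior: 3/4 · 1/4 = 3/16, 1/4 · 15/64 = 15/256; these sum to 63/256.
Normalising, the posterior is P(bowl A | data) = 16/21, P(bowl B | data) = 5/21.
So P(white next | data) = Σ P(white next | H) P(H | data) = (1/2)(16/21) + (3/8)(5/21) = 79/168.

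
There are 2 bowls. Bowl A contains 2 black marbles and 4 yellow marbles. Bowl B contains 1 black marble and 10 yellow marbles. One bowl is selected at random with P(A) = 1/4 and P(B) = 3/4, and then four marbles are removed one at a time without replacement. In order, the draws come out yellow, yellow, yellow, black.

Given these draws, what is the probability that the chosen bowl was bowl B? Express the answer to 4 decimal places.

0.6716

Under each hypothesis, the probability of the observed sequence is: P(data | bowl A) = (4/6)(3/5)(2/4)(2/3) = 2/15; P(data | bowl B) = (10/11)(9/10)(8/9)(1/8) = 1/11.
The prior-weighted likelihoods are 1/4 · 2/15 = 1/30, 3/4 · 1/11 = 3/44; with total 67/660.
So P(bowl B | data) = (3/44) / (67/660) = 45/67.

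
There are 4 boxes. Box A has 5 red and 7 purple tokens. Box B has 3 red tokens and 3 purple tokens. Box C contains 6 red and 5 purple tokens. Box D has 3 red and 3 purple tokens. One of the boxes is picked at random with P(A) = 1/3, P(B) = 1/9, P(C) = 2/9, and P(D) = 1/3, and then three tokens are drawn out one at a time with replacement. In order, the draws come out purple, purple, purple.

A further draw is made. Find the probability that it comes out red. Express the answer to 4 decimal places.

For each hypothesis, P(data | H) works out to: P(data | box A) = (7/12)(7/12)(7/12) = 0.1985; P(data | box B) = (3/6)(3/6)(3/6) = 0.125; P(data | box C) = (5/11)(5/11)(5/11) = 0.093914; P(data | box D) = (3/6)(3/6)(3/6) = 0.125.
Multiplying each by its prior: 1/3 · 0.1985 = 0.066165, 1/9 · 0.125 = 0.013889, 2/9 · 0.093914 = 0.02087, 1/3 · 0.125 = 0.041667; with total 0.14259.
The posterior is then P(box A | data) = 0.46402, P(box B | data) = 0.097404, P(box C | data) = 0.14636, P(box D | data) = 0.29221.
Averaging over the posterior, P(red next | data) = (5/12)(0.46402) + (1/2)(0.097404) + (6/11)(0.14636) + (1/2)(0.29221) = 0.46798.

0.4680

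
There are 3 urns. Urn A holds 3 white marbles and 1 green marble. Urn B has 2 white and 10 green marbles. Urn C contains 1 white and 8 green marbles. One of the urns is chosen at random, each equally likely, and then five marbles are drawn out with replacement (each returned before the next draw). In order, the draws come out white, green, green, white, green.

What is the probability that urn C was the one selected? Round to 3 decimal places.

For each hypothesis, P(data | H) works out to: P(data | urn A) = (3/4)(1/4)(1/4)(3/4)(1/4) = 0.0087891; P(data | urn B) = (2/12)(10/12)(10/12)(2/12)(10/12) = 0.016075; P(data | urn C) = (1/9)(8/9)(8/9)(1/9)(8/9) = 0.0086708.
Multiplying each by its prior: 1/3 · 0.0087891 = 0.0029297, 1/3 · 0.016075 = 0.0053584, 1/3 · 0.0086708 = 0.0028903; with total 0.011178.
Therefore the posterior P(urn C | data) = (0.0028903) / (0.011178) = 0.25856.

0.259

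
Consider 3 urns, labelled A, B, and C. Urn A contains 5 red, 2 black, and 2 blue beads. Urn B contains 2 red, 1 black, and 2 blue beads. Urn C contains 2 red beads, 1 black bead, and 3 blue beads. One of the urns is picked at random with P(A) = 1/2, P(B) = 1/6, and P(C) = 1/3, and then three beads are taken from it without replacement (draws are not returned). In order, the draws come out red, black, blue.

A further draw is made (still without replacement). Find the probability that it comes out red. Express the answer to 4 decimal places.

Under each hypothesis, the probability of the observed sequence is: P(data | urn A) = (5/9)(2/8)(2/7) = 5/126; P(data | urn B) = (2/5)(1/4)(2/3) = 1/15; P(data | urn C) = (2/6)(1/5)(3/4) = 1/20.
Weighting by the prior gives 1/2 · 5/126 = 5/252, 1/6 · 1/15 = 1/90, 1/3 · 1/20 = 1/60; with total 1/21.
The posterior is then P(urn A | data) = 5/12, P(urn B | data) = 7/30, P(urn C | data) = 7/20.
The predictive probability is P(red next | data) = (2/3)(5/12) + (1/2)(7/30) + (1/3)(7/20) = 23/45.

0.5111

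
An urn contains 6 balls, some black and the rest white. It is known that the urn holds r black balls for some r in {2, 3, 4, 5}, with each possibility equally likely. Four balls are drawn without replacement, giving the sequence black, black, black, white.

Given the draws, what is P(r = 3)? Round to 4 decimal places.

Compute the likelihood of the observed sequence for each case: P(data | r = 2) = (2/6)(1/5)(0/4) = 0; P(data | r = 3) = (3/6)(2/5)(1/4)(3/3) = 1/20; P(data | r = 4) = (4/6)(3/5)(2/4)(2/3) = 2/15; P(data | r = 5) = (5/6)(4/5)(3/4)(1/3) = 1/6.
The prior-weighted likelihoods are 1/4 · 0 = 0, 1/4 · 1/20 = 1/80, 1/4 · 2/15 = 1/30, 1/4 · 1/6 = 1/24; these sum to 7/80.
Therefore the posterior P(r = 3 | data) = (1/80) / (7/80) = 1/7.

0.1429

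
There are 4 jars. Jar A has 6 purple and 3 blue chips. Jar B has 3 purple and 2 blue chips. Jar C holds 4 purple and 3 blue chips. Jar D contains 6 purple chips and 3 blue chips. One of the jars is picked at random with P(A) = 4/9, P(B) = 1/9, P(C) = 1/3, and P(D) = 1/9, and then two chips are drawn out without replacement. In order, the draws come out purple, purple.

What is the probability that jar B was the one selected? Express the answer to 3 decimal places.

The likelihood of the observed sequence under each hypothesis: P(data | jar A) = (6/9)(5/8) = 0.41667; P(data | jar B) = (3/5)(2/4) = 0.3; P(data | jar C) = (4/7)(3/6) = 0.28571; P(data | jar D) = (6/9)(5/8) = 0.41667.
Multiplying each by its prior: 4/9 · 0.41667 = 0.18519, 1/9 · 0.3 = 0.033333, 1/3 · 0.28571 = 0.095238, 1/9 · 0.41667 = 0.046296; summing to 0.36005.
Therefore the posterior P(jar B | data) = (0.033333) / (0.36005) = 0.092579.

0.093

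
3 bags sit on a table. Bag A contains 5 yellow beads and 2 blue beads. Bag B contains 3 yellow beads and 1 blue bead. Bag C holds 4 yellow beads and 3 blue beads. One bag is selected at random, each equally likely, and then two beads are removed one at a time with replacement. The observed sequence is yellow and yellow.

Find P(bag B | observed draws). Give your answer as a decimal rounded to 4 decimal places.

Under each hypothesis, the probability of the observed sequence is: P(data | bag A) = (5/7)(5/7) = 0.5102; P(data | bag B) = (3/4)(3/4) = 0.5625; P(data | bag C) = (4/7)(4/7) = 0.32653.
The prior-weighted likelihoods are 1/3 · 0.5102 = 0.17007, 1/3 · 0.5625 = 0.1875, 1/3 · 0.32653 = 0.10884; with total 0.46641.
By Bayes' rule, P(bag B | data) = (0.1875) / (0.46641) = 0.40201.

0.4020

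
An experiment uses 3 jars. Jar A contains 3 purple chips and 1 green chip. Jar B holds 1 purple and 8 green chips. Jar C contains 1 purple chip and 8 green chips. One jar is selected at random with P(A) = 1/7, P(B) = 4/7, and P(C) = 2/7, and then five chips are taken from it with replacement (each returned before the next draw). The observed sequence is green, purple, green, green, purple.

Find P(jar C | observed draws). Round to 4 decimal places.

0.2852

The likelihood of the observed sequence under each hypothesis: P(data | jar A) = (1/4)(3/4)(1/4)(1/4)(3/4) = 0.0087891; P(data | jar B) = (8/9)(1/9)(8/9)(8/9)(1/9) = 0.0086708; P(data | jar C) = (8/9)(1/9)(8/9)(8/9)(1/9) = 0.0086708.
The prior-weighted likelihoods are 1/7 · 0.0087891 = 0.0012556, 4/7 · 0.0086708 = 0.0049547, 2/7 · 0.0086708 = 0.0024774; with total 0.0086877.
Therefore the posterior P(jar C | data) = (0.0024774) / (0.0086877) = 0.28516.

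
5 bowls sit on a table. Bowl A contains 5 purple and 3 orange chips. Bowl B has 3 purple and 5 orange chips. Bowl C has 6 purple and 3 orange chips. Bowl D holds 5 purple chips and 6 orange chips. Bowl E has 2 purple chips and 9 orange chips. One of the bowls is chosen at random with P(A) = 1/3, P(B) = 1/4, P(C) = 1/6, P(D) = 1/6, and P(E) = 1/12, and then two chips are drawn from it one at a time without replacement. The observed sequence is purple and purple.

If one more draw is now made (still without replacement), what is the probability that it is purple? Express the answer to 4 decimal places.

For each hypothesis, P(data | H) works out to: P(data | bowl A) = (5/8)(4/7) = 0.35714; P(data | bowl B) = (3/8)(2/7) = 0.10714; P(data | bowl C) = (6/9)(5/8) = 0.41667; P(data | bowl D) = (5/11)(4/10) = 0.18182; P(data | bowl E) = (2/11)(1/10) = 0.018182.
Multiplying each by its prior: 1/3 · 0.35714 = 0.11905, 1/4 · 0.10714 = 0.026786, 1/6 · 0.41667 = 0.069444, 1/6 · 0.18182 = 0.030303, 1/12 · 0.018182 = 0.0015152; these sum to 0.2471.
Dividing through by the total gives posterior P(bowl A | data) = 0.48179, P(bowl B | data) = 0.1084, P(bowl C | data) = 0.28104, P(bowl D | data) = 0.12264, P(bowl E | data) = 0.0061318.
Averaging over the posterior, P(purple next | data) = (1/2)(0.48179) + (1/6)(0.1084) + (4/7)(0.28104) + (1/3)(0.12264) + (0)(0.0061318) = 0.46044.

0.4604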